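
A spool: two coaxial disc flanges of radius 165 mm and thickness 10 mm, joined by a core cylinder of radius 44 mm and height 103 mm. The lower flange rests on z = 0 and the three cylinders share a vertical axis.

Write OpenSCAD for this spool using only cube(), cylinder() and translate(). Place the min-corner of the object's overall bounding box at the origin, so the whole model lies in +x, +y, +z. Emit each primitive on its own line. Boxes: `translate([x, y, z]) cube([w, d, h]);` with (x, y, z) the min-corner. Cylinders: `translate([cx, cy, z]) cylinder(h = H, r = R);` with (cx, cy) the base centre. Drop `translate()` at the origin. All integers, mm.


translate([165, 165, 0]) cylinder(h = 10, r = 165);
translate([165, 165, 10]) cylinder(h = 103, r = 44);
translate([165, 165, 113]) cylinder(h = 10, r = 165);


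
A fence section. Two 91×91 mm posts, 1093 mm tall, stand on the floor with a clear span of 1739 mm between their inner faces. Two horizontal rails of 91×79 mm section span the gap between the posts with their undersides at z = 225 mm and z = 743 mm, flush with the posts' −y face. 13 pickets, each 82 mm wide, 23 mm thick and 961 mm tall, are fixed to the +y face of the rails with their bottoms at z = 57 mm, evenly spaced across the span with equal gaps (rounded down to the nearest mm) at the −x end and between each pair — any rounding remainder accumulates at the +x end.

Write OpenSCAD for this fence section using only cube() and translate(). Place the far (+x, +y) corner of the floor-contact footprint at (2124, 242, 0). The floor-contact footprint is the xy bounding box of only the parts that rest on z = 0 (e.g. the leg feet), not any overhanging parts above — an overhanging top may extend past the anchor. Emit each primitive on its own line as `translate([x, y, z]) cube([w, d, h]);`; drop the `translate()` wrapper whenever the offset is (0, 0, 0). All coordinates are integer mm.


translate([203, 151, 0]) cube([91, 91, 1093]);
translate([2033, 151, 0]) cube([91, 91, 1093]);
translate([294, 151, 225]) cube([1739, 91, 79]);
translate([294, 151, 743]) cube([1739, 91, 79]);
translate([342, 242, 57]) cube([82, 23, 961]);
translate([472, 242, 57]) cube([82, 23, 961]);
translate([602, 242, 57]) cube([82, 23, 961]);
translate([732, 242, 57]) cube([82, 23, 961]);
translate([862, 242, 57]) cube([82, 23, 961]);
translate([992, 242, 57]) cube([82, 23, 961]);
translate([1122, 242, 57]) cube([82, 23, 961]);
translate([1252, 242, 57]) cube([82, 23, 961]);
translate([1382, 242, 57]) cube([82, 23, 961]);
translate([1512, 242, 57]) cube([82, 23, 961]);
translate([1642, 242, 57]) cube([82, 23, 961]);
translate([1772, 242, 57]) cube([82, 23, 961]);
translate([1902, 242, 57]) cube([82, 23, 961]);


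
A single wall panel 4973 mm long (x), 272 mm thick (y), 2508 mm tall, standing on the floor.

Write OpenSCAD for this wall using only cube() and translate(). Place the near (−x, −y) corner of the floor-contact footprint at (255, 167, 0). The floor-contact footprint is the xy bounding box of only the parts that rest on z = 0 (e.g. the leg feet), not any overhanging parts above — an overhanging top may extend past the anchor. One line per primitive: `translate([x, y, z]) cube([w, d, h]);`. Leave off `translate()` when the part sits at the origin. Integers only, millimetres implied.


translate([255, 167, 0]) cube([4973, 272, 2508]);


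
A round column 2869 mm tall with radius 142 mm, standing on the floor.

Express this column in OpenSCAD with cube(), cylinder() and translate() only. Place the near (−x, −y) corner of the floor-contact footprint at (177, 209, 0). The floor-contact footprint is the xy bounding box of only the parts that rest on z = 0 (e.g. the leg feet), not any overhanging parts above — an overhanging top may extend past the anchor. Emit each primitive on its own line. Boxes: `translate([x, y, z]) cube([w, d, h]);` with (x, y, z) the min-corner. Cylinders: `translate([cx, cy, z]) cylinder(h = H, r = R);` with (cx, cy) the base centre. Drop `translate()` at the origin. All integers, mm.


translate([319, 351, 0]) cylinder(h = 2869, r = 142);


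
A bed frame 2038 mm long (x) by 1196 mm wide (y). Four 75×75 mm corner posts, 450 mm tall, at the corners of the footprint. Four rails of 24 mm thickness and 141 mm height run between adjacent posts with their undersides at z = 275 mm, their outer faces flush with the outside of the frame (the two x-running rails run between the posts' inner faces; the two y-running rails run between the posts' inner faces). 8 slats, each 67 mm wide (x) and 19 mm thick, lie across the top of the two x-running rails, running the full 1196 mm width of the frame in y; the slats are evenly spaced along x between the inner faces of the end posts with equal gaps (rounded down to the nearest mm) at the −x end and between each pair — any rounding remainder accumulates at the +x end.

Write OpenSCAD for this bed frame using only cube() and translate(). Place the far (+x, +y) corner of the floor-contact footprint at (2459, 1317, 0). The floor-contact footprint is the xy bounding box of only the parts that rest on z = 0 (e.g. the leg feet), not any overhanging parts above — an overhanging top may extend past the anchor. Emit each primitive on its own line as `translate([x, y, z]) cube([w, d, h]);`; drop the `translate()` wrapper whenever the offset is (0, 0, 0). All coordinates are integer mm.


translate([421, 121, 0]) cube([75, 75, 450]);
translate([421, 1242, 0]) cube([75, 75, 450]);
translate([2384, 121, 0]) cube([75, 75, 450]);
translate([2384, 1242, 0]) cube([75, 75, 450]);
translate([496, 121, 275]) cube([1888, 24, 141]);
translate([496, 1293, 275]) cube([1888, 24, 141]);
translate([421, 196, 275]) cube([24, 1046, 141]);
translate([2435, 196, 275]) cube([24, 1046, 141]);
translate([646, 121, 416]) cube([67, 1196, 19]);
translate([863, 121, 416]) cube([67, 1196, 19]);
translate([1080, 121, 416]) cube([67, 1196, 19]);
translate([1297, 121, 416]) cube([67, 1196, 19]);
translate([1514, 121, 416]) cube([67, 1196, 19]);
translate([1731, 121, 416]) cube([67, 1196, 19]);
translate([1948, 121, 416]) cube([67, 1196, 19]);
translate([2165, 121, 416]) cube([67, 1196, 19]);


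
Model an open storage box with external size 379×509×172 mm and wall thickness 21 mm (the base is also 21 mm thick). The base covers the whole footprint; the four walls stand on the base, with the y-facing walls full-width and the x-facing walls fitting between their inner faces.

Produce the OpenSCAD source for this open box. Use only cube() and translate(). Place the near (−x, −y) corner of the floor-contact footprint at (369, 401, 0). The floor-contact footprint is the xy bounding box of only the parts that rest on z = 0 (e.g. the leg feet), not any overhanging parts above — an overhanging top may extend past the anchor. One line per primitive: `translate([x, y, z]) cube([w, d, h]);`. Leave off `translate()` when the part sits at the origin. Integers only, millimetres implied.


translate([369, 401, 0]) cube([379, 509, 21]);
translate([369, 401, 21]) cube([379, 21, 151]);
translate([369, 889, 21]) cube([379, 21, 151]);
translate([369, 422, 21]) cube([21, 467, 151]);
translate([727, 422, 21]) cube([21, 467, 151]);


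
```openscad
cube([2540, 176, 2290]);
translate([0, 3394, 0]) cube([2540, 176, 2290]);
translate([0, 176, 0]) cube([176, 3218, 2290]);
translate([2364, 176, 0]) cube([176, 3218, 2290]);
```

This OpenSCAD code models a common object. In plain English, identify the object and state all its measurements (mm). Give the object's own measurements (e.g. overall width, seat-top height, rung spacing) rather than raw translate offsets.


The wall frame of a small rectangular building: four walls, each 2290 mm tall and 176 mm thick, enclosing a footprint 2540 mm (x) by 3570 mm (y) outside-to-outside, with no floor or roof. The front and back walls (the −y and +y sides) span the full width; the two side walls fit between them.


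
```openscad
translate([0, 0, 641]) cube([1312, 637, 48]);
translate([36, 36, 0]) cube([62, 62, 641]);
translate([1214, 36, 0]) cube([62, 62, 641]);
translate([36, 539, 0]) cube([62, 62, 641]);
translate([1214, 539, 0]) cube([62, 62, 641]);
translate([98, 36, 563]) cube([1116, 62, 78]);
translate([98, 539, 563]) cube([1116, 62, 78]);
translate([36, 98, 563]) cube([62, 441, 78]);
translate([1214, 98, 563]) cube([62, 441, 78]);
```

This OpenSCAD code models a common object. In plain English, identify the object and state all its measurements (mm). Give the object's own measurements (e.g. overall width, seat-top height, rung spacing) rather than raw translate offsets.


A table: top 1312 mm (x) × 637 mm (y), 48 mm thick, upper face at z = 689 mm, on four 62×62 mm square legs, each inset 36 mm from the nearest pair of top edges from z = 0 to the bottom of the top. Four apron rails, 62 mm thick and 78 mm tall, run between adjacent legs with their top edges flush with the underside of the top and their outer faces flush with the legs' outer faces.


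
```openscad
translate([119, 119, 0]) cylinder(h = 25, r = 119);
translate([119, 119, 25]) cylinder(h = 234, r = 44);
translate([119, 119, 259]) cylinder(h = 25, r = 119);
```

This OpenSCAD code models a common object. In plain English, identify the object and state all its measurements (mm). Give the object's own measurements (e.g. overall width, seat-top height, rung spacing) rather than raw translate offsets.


A spool: two coaxial disc flanges of radius 119 mm and thickness 25 mm, joined by a core cylinder of radius 44 mm and height 234 mm. The lower flange rests on z = 0 and the three cylinders share a vertical axis.


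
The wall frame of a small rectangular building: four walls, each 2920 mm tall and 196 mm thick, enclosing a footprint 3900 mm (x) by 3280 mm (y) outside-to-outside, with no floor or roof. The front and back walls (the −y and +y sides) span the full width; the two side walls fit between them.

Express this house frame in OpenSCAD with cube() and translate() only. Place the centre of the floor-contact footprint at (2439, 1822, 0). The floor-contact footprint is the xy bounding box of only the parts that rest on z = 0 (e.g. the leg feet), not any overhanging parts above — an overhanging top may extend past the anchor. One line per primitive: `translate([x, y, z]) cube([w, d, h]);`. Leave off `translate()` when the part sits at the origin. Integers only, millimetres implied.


translate([489, 182, 0]) cube([3900, 196, 2920]);
translate([489, 3266, 0]) cube([3900, 196, 2920]);
translate([489, 378, 0]) cube([196, 2888, 2920]);
translate([4193, 378, 0]) cube([196, 2888, 2920]);


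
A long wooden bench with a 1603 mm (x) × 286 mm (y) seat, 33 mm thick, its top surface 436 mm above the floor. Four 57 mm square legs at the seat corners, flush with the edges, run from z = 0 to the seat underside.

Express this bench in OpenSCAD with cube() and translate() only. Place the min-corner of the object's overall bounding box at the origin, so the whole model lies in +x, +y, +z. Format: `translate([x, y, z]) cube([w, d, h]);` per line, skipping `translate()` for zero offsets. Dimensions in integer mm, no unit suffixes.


translate([0, 0, 403]) cube([1603, 286, 33]);
cube([57, 57, 403]);
translate([0, 229, 0]) cube([57, 57, 403]);
translate([1546, 0, 0]) cube([57, 57, 403]);
translate([1546, 229, 0]) cube([57, 57, 403]);


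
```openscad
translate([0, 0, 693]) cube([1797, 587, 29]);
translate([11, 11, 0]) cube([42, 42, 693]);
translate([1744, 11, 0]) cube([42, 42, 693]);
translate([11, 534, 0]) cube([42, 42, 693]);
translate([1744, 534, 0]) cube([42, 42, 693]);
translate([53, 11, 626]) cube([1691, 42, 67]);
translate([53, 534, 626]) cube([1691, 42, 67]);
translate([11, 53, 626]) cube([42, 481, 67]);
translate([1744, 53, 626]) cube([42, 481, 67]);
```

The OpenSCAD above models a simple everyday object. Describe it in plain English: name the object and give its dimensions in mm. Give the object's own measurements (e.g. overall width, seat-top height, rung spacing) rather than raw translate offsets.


A rectangular dining table. The top is 1797×587×29 mm with its upper surface at z = 722 mm. It stands on four 42×42 mm square legs, each inset 11 mm from the nearest pair of top edges, running from the floor to the underside of the top. Four apron rails, 42 mm thick and 67 mm tall, run between adjacent legs with their top edges flush with the underside of the top and their outer faces flush with the legs' outer faces.


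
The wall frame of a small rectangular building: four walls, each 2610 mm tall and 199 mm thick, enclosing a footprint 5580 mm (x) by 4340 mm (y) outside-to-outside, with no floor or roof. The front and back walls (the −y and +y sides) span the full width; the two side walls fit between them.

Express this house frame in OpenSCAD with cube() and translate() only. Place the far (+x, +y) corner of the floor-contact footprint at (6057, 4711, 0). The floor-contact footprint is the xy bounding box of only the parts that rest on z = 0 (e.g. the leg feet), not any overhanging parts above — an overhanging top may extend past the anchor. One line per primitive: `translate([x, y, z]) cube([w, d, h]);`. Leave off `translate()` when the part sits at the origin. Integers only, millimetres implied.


translate([477, 371, 0]) cube([5580, 199, 2610]);
translate([477, 4512, 0]) cube([5580, 199, 2610]);
translate([477, 570, 0]) cube([199, 3942, 2610]);
translate([5858, 570, 0]) cube([199, 3942, 2610]);


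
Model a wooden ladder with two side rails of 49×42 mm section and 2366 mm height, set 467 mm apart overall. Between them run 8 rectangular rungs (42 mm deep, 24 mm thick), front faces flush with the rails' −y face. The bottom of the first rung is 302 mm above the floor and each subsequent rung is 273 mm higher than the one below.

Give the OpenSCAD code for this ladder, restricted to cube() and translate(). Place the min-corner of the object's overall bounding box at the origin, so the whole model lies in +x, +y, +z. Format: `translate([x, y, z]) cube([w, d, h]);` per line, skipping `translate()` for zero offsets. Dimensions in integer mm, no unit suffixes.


cube([49, 42, 2366]);
translate([418, 0, 0]) cube([49, 42, 2366]);
translate([49, 0, 302]) cube([369, 42, 24]);
translate([49, 0, 575]) cube([369, 42, 24]);
translate([49, 0, 848]) cube([369, 42, 24]);
translate([49, 0, 1121]) cube([369, 42, 24]);
translate([49, 0, 1394]) cube([369, 42, 24]);
translate([49, 0, 1667]) cube([369, 42, 24]);
translate([49, 0, 1940]) cube([369, 42, 24]);
translate([49, 0, 2213]) cube([369, 42, 24]);


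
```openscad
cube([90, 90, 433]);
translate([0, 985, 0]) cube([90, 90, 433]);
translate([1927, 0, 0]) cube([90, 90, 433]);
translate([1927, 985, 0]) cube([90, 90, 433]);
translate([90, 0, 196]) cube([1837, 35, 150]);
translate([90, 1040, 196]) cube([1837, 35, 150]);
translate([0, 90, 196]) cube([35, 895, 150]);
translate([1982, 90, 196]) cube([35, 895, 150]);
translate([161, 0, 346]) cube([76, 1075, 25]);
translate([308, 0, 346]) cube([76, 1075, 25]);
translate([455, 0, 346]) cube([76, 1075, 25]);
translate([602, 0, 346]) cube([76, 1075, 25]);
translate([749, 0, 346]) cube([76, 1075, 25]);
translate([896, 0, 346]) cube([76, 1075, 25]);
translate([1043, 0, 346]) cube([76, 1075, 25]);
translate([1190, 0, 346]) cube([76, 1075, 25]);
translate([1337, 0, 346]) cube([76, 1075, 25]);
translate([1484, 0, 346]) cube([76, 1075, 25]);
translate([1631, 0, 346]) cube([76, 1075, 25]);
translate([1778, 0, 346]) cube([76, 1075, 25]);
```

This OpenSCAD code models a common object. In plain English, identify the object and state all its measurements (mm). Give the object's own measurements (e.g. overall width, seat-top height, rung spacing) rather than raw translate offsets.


A bed frame 2017 mm long (x) by 1075 mm wide (y). Four 90×90 mm corner posts, 433 mm tall, at the corners of the footprint. Four rails of 35 mm thickness and 150 mm height run between adjacent posts with their undersides at z = 196 mm, their outer faces flush with the outside of the frame (the two x-running rails run between the posts' inner faces; the two y-running rails run between the posts' inner faces). 12 slats, each 76 mm wide (x) and 25 mm thick, lie across the top of the two x-running rails, running the full 1075 mm width of the frame in y; along x they sit between the end posts with a 71 mm gap after the −x posts and between neighbouring slats, leaving 73 mm before the +x posts.


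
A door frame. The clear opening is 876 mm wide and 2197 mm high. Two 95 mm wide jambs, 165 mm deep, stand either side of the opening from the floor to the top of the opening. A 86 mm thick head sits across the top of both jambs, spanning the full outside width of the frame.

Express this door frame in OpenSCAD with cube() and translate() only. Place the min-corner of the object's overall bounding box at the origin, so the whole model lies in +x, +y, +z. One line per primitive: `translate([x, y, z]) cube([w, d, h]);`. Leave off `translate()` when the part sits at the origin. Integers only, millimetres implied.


cube([95, 165, 2197]);
translate([971, 0, 0]) cube([95, 165, 2197]);
translate([0, 0, 2197]) cube([1066, 165, 86]);


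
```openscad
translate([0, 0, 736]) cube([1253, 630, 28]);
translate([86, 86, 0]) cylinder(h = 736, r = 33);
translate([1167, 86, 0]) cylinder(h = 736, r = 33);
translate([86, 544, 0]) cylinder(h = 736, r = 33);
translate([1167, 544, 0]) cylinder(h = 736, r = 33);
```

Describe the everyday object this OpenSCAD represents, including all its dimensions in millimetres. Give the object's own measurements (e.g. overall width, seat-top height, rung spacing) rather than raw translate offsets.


A table: top 1253 mm (x) × 630 mm (y), 28 mm thick, upper face at z = 764 mm, on four round legs of 66 mm diameter, each leg's bounding box inset 53 mm from the nearest pair of top edges from z = 0 to the bottom of the top.


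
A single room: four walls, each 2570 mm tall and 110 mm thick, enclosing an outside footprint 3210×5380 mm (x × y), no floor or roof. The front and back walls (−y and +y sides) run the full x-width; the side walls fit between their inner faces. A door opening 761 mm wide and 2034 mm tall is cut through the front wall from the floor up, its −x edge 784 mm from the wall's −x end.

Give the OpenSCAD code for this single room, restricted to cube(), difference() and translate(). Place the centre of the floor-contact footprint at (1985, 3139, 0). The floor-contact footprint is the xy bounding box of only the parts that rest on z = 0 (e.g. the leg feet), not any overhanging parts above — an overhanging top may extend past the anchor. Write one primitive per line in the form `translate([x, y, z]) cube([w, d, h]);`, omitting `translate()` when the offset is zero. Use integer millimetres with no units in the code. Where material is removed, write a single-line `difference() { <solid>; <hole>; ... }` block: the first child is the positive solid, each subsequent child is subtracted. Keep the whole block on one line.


difference() { translate([380, 449, 0]) cube([3210, 110, 2570]); translate([1164, 449, 0]) cube([761, 110, 2034]); }
translate([380, 5719, 0]) cube([3210, 110, 2570]);
translate([380, 559, 0]) cube([110, 5160, 2570]);
translate([3480, 559, 0]) cube([110, 5160, 2570]);


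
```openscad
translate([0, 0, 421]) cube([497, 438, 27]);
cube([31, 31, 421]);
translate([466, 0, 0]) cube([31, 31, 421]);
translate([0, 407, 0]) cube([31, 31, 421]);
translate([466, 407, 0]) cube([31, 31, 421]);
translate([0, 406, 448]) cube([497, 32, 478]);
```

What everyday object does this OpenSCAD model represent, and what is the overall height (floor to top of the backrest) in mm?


A chair. The overall height is 926 mm.

A slab on four corner posts with a tall panel at the back — a chair. The seat slab sits at z = 421 with thickness 27, and the 478 mm backrest starts at the seat top, so the overall height is 421 + 27 + 478 = 926 mm.


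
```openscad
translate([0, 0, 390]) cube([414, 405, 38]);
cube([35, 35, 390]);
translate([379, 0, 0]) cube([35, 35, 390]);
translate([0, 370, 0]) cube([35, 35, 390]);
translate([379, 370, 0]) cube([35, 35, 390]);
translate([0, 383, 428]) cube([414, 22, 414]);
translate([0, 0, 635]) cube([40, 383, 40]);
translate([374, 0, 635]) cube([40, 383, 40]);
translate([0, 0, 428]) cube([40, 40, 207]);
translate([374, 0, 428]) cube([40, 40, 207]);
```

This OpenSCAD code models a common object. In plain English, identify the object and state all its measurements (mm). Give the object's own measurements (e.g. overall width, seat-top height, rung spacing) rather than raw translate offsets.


A chair. The seat is a 414×405×38 mm slab with its top at z = 428 mm, on four 35×35 mm corner legs (flush with the seat edges, standing on z = 0). A flat backrest 22 mm thick, 414 mm tall, spans the full seat width and rises from the seat top along its +y edge, rear face flush with the rear of the seat. Two armrests of 40×40 mm section run along each side from the seat's front edge to the front of the backrest, top faces 247 mm above the seat top and outer faces flush with the seat's x-edges; a 40×40 mm post under the front of each armrest stands on the seat at the front corner.


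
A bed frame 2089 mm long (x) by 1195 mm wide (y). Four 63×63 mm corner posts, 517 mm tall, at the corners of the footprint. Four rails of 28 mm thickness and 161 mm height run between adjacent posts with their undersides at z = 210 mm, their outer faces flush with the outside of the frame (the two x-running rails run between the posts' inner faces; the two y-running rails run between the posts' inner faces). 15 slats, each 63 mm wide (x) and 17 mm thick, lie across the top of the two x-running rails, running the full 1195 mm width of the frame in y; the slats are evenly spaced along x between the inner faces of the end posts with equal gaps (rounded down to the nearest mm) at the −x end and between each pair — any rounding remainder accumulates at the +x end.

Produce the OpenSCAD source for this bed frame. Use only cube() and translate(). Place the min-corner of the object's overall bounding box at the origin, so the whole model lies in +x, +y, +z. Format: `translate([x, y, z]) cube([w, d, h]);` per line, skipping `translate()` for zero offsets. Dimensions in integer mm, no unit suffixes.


cube([63, 63, 517]);
translate([0, 1132, 0]) cube([63, 63, 517]);
translate([2026, 0, 0]) cube([63, 63, 517]);
translate([2026, 1132, 0]) cube([63, 63, 517]);
translate([63, 0, 210]) cube([1963, 28, 161]);
translate([63, 1167, 210]) cube([1963, 28, 161]);
translate([0, 63, 210]) cube([28, 1069, 161]);
translate([2061, 63, 210]) cube([28, 1069, 161]);
translate([126, 0, 371]) cube([63, 1195, 17]);
translate([252, 0, 371]) cube([63, 1195, 17]);
translate([378, 0, 371]) cube([63, 1195, 17]);
translate([504, 0, 371]) cube([63, 1195, 17]);
translate([630, 0, 371]) cube([63, 1195, 17]);
translate([756, 0, 371]) cube([63, 1195, 17]);
translate([882, 0, 371]) cube([63, 1195, 17]);
translate([1008, 0, 371]) cube([63, 1195, 17]);
translate([1134, 0, 371]) cube([63, 1195, 17]);
translate([1260, 0, 371]) cube([63, 1195, 17]);
translate([1386, 0, 371]) cube([63, 1195, 17]);
translate([1512, 0, 371]) cube([63, 1195, 17]);
translate([1638, 0, 371]) cube([63, 1195, 17]);
translate([1764, 0, 371]) cube([63, 1195, 17]);
translate([1890, 0, 371]) cube([63, 1195, 17]);


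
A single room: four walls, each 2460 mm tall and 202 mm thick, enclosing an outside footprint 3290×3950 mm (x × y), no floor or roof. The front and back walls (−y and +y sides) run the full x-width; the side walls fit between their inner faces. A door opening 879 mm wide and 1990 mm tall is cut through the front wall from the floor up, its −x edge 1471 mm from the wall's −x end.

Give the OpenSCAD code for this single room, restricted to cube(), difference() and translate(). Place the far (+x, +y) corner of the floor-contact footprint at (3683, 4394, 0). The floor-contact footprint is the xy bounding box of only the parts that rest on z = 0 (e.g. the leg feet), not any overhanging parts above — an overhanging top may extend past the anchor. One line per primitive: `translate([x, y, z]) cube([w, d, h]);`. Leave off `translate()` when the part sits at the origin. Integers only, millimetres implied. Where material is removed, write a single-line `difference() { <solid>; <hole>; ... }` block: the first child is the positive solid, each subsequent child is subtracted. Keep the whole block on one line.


difference() { translate([393, 444, 0]) cube([3290, 202, 2460]); translate([1864, 444, 0]) cube([879, 202, 1990]); }
translate([393, 4192, 0]) cube([3290, 202, 2460]);
translate([393, 646, 0]) cube([202, 3546, 2460]);
translate([3481, 646, 0]) cube([202, 3546, 2460]);


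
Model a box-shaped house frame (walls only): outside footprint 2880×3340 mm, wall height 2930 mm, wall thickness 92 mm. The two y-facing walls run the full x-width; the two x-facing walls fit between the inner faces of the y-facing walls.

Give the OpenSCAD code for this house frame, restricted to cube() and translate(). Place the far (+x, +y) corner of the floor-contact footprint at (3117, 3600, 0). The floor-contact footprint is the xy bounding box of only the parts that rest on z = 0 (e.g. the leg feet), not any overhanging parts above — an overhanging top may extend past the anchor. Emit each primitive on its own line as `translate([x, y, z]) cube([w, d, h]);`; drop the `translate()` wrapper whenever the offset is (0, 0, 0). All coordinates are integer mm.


translate([237, 260, 0]) cube([2880, 92, 2930]);
translate([237, 3508, 0]) cube([2880, 92, 2930]);
translate([237, 352, 0]) cube([92, 3156, 2930]);
translate([3025, 352, 0]) cube([92, 3156, 2930]);


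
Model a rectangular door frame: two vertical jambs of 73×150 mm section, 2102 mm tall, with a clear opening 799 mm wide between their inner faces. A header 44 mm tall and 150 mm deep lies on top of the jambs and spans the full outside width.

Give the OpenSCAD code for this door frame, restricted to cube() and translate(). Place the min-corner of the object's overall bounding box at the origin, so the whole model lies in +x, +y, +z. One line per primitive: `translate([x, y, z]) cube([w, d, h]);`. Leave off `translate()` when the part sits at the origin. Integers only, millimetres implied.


cube([73, 150, 2102]);
translate([872, 0, 0]) cube([73, 150, 2102]);
translate([0, 0, 2102]) cube([945, 150, 44]);


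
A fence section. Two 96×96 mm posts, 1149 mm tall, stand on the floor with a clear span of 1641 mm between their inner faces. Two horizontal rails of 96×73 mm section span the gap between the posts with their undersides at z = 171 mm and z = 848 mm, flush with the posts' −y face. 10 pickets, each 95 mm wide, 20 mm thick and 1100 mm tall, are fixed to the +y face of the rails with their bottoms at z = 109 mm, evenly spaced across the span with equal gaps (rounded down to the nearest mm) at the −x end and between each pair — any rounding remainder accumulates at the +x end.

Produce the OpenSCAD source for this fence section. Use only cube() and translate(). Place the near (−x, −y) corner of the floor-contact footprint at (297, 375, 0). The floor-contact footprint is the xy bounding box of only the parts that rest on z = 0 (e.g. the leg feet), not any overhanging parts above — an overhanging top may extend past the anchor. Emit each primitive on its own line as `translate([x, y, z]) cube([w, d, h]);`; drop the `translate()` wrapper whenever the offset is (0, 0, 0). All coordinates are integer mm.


translate([297, 375, 0]) cube([96, 96, 1149]);
translate([2034, 375, 0]) cube([96, 96, 1149]);
translate([393, 375, 171]) cube([1641, 96, 73]);
translate([393, 375, 848]) cube([1641, 96, 73]);
translate([455, 471, 109]) cube([95, 20, 1100]);
translate([612, 471, 109]) cube([95, 20, 1100]);
translate([769, 471, 109]) cube([95, 20, 1100]);
translate([926, 471, 109]) cube([95, 20, 1100]);
translate([1083, 471, 109]) cube([95, 20, 1100]);
translate([1240, 471, 109]) cube([95, 20, 1100]);
translate([1397, 471, 109]) cube([95, 20, 1100]);
translate([1554, 471, 109]) cube([95, 20, 1100]);
translate([1711, 471, 109]) cube([95, 20, 1100]);
translate([1868, 471, 109]) cube([95, 20, 1100]);


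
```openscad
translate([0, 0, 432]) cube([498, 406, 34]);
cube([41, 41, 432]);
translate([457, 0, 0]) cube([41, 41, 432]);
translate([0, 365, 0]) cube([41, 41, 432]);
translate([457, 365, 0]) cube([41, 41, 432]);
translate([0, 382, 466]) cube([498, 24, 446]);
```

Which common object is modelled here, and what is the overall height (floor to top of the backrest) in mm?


A chair. The overall height is 912 mm.

A slab on four corner posts with a tall panel at the back — a chair. The seat slab sits at z = 432 with thickness 34, and the 446 mm backrest starts at the seat top, so the overall height is 432 + 34 + 446 = 912 mm.


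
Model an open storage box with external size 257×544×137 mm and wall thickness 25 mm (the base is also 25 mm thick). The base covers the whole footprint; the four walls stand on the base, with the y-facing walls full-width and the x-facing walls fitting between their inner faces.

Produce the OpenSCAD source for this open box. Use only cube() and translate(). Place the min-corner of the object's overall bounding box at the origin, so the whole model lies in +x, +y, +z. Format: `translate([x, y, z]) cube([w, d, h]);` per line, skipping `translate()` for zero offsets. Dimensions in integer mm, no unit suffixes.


cube([257, 544, 25]);
translate([0, 0, 25]) cube([257, 25, 112]);
translate([0, 519, 25]) cube([257, 25, 112]);
translate([0, 25, 25]) cube([25, 494, 112]);
translate([232, 25, 25]) cube([25, 494, 112]);


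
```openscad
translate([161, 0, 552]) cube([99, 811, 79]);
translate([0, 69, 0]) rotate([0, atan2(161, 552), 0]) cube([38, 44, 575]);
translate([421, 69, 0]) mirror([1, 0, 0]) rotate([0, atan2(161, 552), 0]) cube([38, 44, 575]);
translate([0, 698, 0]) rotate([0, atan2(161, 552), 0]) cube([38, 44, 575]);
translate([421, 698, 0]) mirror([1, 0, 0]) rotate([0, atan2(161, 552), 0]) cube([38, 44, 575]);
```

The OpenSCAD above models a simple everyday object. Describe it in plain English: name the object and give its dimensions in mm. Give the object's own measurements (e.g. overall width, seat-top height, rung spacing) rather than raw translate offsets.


A sawhorse. A 99×811×79 mm beam (x, y, z) sits on two A-frame leg pairs. Each pair is two raked legs of 38×44 mm section (44 mm along y) splaying symmetrically in x. Each leg rises 552 mm vertically over 161 mm of horizontal reach and is 575 mm long along its own axis. Every leg's outer bottom edge rests on the floor and its outer top edge meets a bottom edge of the beam — the left legs (tilting toward +x) meet the beam's −x bottom edge, the right legs (their mirror images, tilting toward −x) meet its +x bottom edge — so the leg tops tuck under the beam, the beam's underside is 552 mm above the floor, and the feet are 421 mm apart outside-to-outside with the beam centred between them. The two leg pairs are set in 69 mm from either end of the beam.


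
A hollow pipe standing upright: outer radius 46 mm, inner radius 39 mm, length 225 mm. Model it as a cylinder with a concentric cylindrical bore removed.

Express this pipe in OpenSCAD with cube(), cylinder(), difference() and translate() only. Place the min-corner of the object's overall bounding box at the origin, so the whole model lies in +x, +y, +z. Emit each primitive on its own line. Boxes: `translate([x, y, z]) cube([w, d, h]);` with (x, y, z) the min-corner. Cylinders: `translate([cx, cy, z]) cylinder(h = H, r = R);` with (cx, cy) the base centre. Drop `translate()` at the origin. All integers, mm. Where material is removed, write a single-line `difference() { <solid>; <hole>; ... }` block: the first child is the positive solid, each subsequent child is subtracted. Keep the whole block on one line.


difference() { translate([46, 46, 0]) cylinder(h = 225, r = 46); translate([46, 46, 0]) cylinder(h = 225, r = 39); }


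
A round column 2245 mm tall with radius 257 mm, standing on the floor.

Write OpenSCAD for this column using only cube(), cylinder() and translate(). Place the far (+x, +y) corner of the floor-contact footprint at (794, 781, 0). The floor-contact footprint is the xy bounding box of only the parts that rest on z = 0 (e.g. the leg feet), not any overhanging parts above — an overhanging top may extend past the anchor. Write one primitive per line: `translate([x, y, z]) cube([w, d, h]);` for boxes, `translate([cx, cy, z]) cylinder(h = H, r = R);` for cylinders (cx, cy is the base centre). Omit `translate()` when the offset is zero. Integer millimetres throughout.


translate([537, 524, 0]) cylinder(h = 2245, r = 257);


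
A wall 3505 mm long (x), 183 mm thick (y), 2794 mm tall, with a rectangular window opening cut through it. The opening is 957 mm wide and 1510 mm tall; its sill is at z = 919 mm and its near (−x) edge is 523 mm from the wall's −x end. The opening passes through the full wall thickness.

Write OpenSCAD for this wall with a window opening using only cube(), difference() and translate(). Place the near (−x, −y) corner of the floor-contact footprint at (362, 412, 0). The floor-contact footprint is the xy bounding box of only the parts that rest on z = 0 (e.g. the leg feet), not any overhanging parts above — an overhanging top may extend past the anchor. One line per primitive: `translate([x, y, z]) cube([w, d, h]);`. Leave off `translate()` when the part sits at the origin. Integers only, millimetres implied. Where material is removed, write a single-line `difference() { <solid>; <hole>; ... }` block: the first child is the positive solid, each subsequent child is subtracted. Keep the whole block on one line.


difference() { translate([362, 412, 0]) cube([3505, 183, 2794]); translate([885, 412, 919]) cube([957, 183, 1510]); }


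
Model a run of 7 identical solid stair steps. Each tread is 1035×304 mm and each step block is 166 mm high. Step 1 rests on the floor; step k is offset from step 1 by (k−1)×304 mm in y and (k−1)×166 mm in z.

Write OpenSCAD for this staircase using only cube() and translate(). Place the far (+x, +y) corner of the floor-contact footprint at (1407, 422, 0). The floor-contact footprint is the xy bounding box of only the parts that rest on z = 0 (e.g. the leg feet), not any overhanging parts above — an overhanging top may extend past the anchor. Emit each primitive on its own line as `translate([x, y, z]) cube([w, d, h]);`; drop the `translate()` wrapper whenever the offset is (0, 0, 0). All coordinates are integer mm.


translate([372, 118, 0]) cube([1035, 304, 166]);
translate([372, 422, 166]) cube([1035, 304, 166]);
translate([372, 726, 332]) cube([1035, 304, 166]);
translate([372, 1030, 498]) cube([1035, 304, 166]);
translate([372, 1334, 664]) cube([1035, 304, 166]);
translate([372, 1638, 830]) cube([1035, 304, 166]);
translate([372, 1942, 996]) cube([1035, 304, 166]);


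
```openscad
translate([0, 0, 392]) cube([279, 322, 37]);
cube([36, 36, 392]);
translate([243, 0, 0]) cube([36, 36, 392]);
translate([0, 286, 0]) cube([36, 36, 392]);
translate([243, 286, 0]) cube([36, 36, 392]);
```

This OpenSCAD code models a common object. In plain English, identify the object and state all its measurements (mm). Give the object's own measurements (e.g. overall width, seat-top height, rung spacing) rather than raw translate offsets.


A four-legged stool. The seat is a 279×322×37 mm slab whose top surface is at z = 429 mm; four square legs, each 36×36 mm in cross-section, run from the floor (z = 0) to the underside of the seat, each flush with a corner of the seat.


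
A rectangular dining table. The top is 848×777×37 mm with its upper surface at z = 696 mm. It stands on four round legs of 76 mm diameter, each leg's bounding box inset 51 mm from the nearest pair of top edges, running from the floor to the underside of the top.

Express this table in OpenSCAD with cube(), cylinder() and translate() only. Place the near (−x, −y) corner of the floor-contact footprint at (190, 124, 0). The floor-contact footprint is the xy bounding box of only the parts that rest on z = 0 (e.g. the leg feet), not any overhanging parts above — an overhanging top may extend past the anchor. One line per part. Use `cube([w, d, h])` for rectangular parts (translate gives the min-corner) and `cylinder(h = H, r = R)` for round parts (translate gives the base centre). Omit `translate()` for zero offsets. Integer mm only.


translate([139, 73, 659]) cube([848, 777, 37]);
translate([228, 162, 0]) cylinder(h = 659, r = 38);
translate([898, 162, 0]) cylinder(h = 659, r = 38);
translate([228, 761, 0]) cylinder(h = 659, r = 38);
translate([898, 761, 0]) cylinder(h = 659, r = 38);


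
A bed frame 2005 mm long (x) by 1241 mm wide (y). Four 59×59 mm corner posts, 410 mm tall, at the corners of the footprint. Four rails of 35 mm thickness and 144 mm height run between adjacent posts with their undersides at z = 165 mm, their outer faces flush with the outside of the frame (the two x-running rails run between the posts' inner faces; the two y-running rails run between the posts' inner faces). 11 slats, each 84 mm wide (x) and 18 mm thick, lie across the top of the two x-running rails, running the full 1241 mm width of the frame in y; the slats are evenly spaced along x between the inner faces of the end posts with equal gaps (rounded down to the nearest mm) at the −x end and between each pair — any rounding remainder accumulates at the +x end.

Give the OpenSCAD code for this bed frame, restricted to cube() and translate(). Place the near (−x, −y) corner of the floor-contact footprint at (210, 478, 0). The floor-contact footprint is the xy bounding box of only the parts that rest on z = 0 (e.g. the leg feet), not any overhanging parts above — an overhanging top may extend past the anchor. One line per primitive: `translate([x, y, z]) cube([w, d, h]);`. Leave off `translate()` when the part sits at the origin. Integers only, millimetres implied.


translate([210, 478, 0]) cube([59, 59, 410]);
translate([210, 1660, 0]) cube([59, 59, 410]);
translate([2156, 478, 0]) cube([59, 59, 410]);
translate([2156, 1660, 0]) cube([59, 59, 410]);
translate([269, 478, 165]) cube([1887, 35, 144]);
translate([269, 1684, 165]) cube([1887, 35, 144]);
translate([210, 537, 165]) cube([35, 1123, 144]);
translate([2180, 537, 165]) cube([35, 1123, 144]);
translate([349, 478, 309]) cube([84, 1241, 18]);
translate([513, 478, 309]) cube([84, 1241, 18]);
translate([677, 478, 309]) cube([84, 1241, 18]);
translate([841, 478, 309]) cube([84, 1241, 18]);
translate([1005, 478, 309]) cube([84, 1241, 18]);
translate([1169, 478, 309]) cube([84, 1241, 18]);
translate([1333, 478, 309]) cube([84, 1241, 18]);
translate([1497, 478, 309]) cube([84, 1241, 18]);
translate([1661, 478, 309]) cube([84, 1241, 18]);
translate([1825, 478, 309]) cube([84, 1241, 18]);
translate([1989, 478, 309]) cube([84, 1241, 18]);


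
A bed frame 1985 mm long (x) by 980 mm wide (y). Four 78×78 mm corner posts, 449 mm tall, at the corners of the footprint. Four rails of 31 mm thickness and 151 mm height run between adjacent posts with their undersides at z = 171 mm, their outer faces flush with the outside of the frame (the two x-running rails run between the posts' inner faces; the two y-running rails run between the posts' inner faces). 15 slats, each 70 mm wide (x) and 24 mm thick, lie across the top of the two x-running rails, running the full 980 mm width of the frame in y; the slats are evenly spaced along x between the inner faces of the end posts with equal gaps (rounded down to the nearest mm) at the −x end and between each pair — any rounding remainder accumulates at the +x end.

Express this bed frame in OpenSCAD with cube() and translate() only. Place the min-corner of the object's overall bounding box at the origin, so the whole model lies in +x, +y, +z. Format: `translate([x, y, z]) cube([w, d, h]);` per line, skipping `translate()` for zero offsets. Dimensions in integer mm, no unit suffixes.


cube([78, 78, 449]);
translate([0, 902, 0]) cube([78, 78, 449]);
translate([1907, 0, 0]) cube([78, 78, 449]);
translate([1907, 902, 0]) cube([78, 78, 449]);
translate([78, 0, 171]) cube([1829, 31, 151]);
translate([78, 949, 171]) cube([1829, 31, 151]);
translate([0, 78, 171]) cube([31, 824, 151]);
translate([1954, 78, 171]) cube([31, 824, 151]);
translate([126, 0, 322]) cube([70, 980, 24]);
translate([244, 0, 322]) cube([70, 980, 24]);
translate([362, 0, 322]) cube([70, 980, 24]);
translate([480, 0, 322]) cube([70, 980, 24]);
translate([598, 0, 322]) cube([70, 980, 24]);
translate([716, 0, 322]) cube([70, 980, 24]);
translate([834, 0, 322]) cube([70, 980, 24]);
translate([952, 0, 322]) cube([70, 980, 24]);
translate([1070, 0, 322]) cube([70, 980, 24]);
translate([1188, 0, 322]) cube([70, 980, 24]);
translate([1306, 0, 322]) cube([70, 980, 24]);
translate([1424, 0, 322]) cube([70, 980, 24]);
translate([1542, 0, 322]) cube([70, 980, 24]);
translate([1660, 0, 322]) cube([70, 980, 24]);
translate([1778, 0, 322]) cube([70, 980, 24]);
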